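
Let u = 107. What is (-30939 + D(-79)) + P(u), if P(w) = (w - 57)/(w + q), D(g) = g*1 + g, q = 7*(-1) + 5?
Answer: -653027/21 ≈ -31097.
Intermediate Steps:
q = -2 (q = -7 + 5 = -2)
D(g) = 2*g (D(g) = g + g = 2*g)
P(w) = (-57 + w)/(-2 + w) (P(w) = (w - 57)/(w - 2) = (-57 + w)/(-2 + w))
(-30939 + D(-79)) + P(u) = (-30939 + 2*(-79)) + (-57 + 107)/(-2 + 107) = (-30939 - 158) + 50/105 = -31097 + (1/105)*50 = -31097 + 10/21 = -653027/21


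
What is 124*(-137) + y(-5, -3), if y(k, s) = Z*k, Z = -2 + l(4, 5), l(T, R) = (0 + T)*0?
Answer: -16978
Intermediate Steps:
l(T, R) = 0 (l(T, R) = T*0 = 0)
Z = -2 (Z = -2 + 0 = -2)
y(k, s) = -2*k
124*(-137) + y(-5, -3) = 124*(-137) - 2*(-5) = -16988 + 10 = -16978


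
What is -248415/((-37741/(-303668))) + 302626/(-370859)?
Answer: -27976014577270846/13996589519 ≈ -1.9988e+6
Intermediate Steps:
-248415/((-37741/(-303668))) + 302626/(-370859) = -248415/((-37741*(-1/303668))) + 302626*(-1/370859) = -248415/37741/303668 - 302626/370859 = -248415*303668/37741 - 302626/370859 = -75435686220/37741 - 302626/370859 = -27976014577270846/13996589519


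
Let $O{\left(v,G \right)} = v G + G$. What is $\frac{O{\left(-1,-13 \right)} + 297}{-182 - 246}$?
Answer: $- \frac{297}{428} \approx -0.69392$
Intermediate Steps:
$O{\left(v,G \right)} = G + G v$ ($O{\left(v,G \right)} = G v + G = G + G v$)
$\frac{O{\left(-1,-13 \right)} + 297}{-182 - 246} = \frac{- 13 \left(1 - 1\right) + 297}{-182 - 246} = \frac{\left(-13\right) 0 + 297}{-428} = \left(0 + 297\right) \left(- \frac{1}{428}\right) = 297 \left(- \frac{1}{428}\right) = - \frac{297}{428}$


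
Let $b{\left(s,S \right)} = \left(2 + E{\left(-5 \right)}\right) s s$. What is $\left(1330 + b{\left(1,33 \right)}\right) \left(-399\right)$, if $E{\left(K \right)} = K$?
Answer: $-529473$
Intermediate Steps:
$b{\left(s,S \right)} = - 3 s^{2}$ ($b{\left(s,S \right)} = \left(2 - 5\right) s s = - 3 s^{2}$)
$\left(1330 + b{\left(1,33 \right)}\right) \left(-399\right) = \left(1330 - 3 \cdot 1^{2}\right) \left(-399\right) = \left(1330 - 3\right) \left(-399\right) = 1327 \left(-399\right) = -529473$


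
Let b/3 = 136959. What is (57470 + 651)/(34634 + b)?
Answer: 58121/445511 ≈ 0.13046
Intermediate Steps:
b = 410877 (b = 3*136959 = 410877)
(57470 + 651)/(34634 + b) = (57470 + 651)/(34634 + 410877) = 58121/445511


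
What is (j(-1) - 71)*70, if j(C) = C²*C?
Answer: -5040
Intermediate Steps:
j(C) = C³
(j(-1) - 71)*70 = ((-1)³ - 71)*70 = (-1 - 71)*70 = -72*70 = -5040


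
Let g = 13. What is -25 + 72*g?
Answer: 911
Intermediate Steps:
-25 + 72*g = -25 + 72*13 = -25 + 936 = 911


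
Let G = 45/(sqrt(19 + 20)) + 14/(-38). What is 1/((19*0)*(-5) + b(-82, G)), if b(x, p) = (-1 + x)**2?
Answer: 1/6889 ≈ 0.00014516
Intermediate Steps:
G = -7/19 + 15*sqrt(39)/13 (G = 45/(sqrt(39)) + 14*(-1/38) = 45*(sqrt(39)/39) - 7/19 = 15*sqrt(39)/13 - 7/19 = -7/19 + 15*sqrt(39)/13 ≈ 6.8373)
1/((19*0)*(-5) + b(-82, G)) = 1/((19*0)*(-5) + (-1 - 82)**2) = 1/(0*(-5) + (-83)**2) = 1/(0 + 6889) = 1/6889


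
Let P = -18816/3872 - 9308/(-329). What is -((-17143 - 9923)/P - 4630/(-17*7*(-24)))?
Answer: 192598398959/166507656 ≈ 1156.7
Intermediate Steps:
P = 932816/39809 (P = -18816*1/3872 - 9308*(-1/329) = -588/121 + 9308/329 = 932816/39809 ≈ 23.432)
-((-17143 - 9923)/P - 4630/(-17*7*(-24))) = -((-17143 - 9923)/(932816/39809) - 4630/(-17*7*(-24))) = -(-27066*39809/932816 - 4630/((-119*(-24)))) = -(-538735197/466408 - 4630/2856) = -(-538735197/466408 - 4630*1/2856) = -(-538735197/466408 - 2315/1428) = -1*(-192598398959/166507656) = 192598398959/166507656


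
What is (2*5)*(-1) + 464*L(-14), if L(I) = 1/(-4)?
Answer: -126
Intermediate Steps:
L(I) = -¼
(2*5)*(-1) + 464*L(-14) = (2*5)*(-1) + 464*(-¼) = 10*(-1) - 116 = -10 - 116 = -126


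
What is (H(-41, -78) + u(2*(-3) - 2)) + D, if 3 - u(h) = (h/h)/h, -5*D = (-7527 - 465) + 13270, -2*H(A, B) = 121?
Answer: -44519/40 ≈ -1113.0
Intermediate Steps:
H(A, B) = -121/2 (H(A, B) = -½*121 = -121/2)
D = -5278/5 (D = -((-7527 - 465) + 13270)/5 = -(-7992 + 13270)/5 = -⅕*5278 = -5278/5 ≈ -1055.6)
u(h) = 3 - 1/h (u(h) = 3 - h/h/h = 3 - 1/h)
(H(-41, -78) + u(2*(-3) - 2)) + D = (-121/2 + (3 - 1/(2*(-3) - 2))) - 5278/5 = (-121/2 + (3 - 1/(-6 - 2))) - 5278/5 = (-121/2 + (3 - 1/(-8))) - 5278/5 = (-121/2 + (3 - 1*(-⅛))) - 5278/5 = (-121/2 + (3 + ⅛)) - 5278/5 = (-121/2 + 25/8) - 5278/5 = -459/8 - 5278/5 = -44519/40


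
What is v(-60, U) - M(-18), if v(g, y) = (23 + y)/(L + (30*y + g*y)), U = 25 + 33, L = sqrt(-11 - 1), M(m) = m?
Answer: 4529673/252301 - 27*I*sqrt(3)/504602 ≈ 17.953 - 9.2678e-5*I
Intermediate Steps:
L = 2*I*sqrt(3) (L = sqrt(-12) = 2*I*sqrt(3) ≈ 3.4641*I)
U = 58
v(g, y) = (23 + y)/(30*y + g*y + 2*I*sqrt(3)) (v(g, y) = (23 + y)/(2*I*sqrt(3) + (30*y + g*y)) = (23 + y)/(30*y + g*y + 2*I*sqrt(3)))
v(-60, U) - M(-18) = (23 + 58)/(30*58 - 60*58 + 2*I*sqrt(3)) - 1*(-18) = 81/(1740 - 3480 + 2*I*sqrt(3)) + 18 = 81/(-1740 + 2*I*sqrt(3)) + 18 = 18 + 81/(-1740 + 2*I*sqrt(3))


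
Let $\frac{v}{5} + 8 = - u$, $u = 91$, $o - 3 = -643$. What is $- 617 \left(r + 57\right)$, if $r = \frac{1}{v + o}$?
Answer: $- \frac{39916198}{1135} \approx -35168.0$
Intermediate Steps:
$o = -640$ ($o = 3 - 643 = -640$)
$v = -495$ ($v = -40 + 5 \left(\left(-1\right) 91\right) = -40 + 5 \left(-91\right) = -40 - 455 = -495$)
$r = - \frac{1}{1135}$ ($r = \frac{1}{-495 - 640} = \frac{1}{-1135} = - \frac{1}{1135} \approx -0.00088106$)
$- 617 \left(r + 57\right) = - 617 \left(- \frac{1}{1135} + 57\right) = \left(-617\right) \frac{64694}{1135} = - \frac{39916198}{1135}$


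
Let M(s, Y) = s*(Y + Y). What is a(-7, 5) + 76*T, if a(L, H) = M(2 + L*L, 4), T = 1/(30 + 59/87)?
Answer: 1095564/2669 ≈ 410.48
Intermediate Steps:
T = 87/2669 (T = 1/(30 + 59*(1/87)) = 1/(30 + 59/87) = 1/(2669/87) = 87/2669 ≈ 0.032596)
M(s, Y) = 2*Y*s (M(s, Y) = s*(2*Y) = 2*Y*s)
a(L, H) = 16 + 8*L² (a(L, H) = 2*4*(2 + L*L) = 2*4*(2 + L²) = 16 + 8*L²)
a(-7, 5) + 76*T = (16 + 8*(-7)²) + 76*(87/2669) = (16 + 8*49) + 6612/2669 = (16 + 392) + 6612/2669 = 408 + 6612/2669 = 1095564/2669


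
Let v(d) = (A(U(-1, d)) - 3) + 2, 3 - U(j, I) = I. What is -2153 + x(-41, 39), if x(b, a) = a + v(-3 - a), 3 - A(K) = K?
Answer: -2157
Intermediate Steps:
U(j, I) = 3 - I
A(K) = 3 - K
v(d) = -1 + d (v(d) = ((3 - (3 - d)) - 3) + 2 = ((3 + (-3 + d)) - 3) + 2 = (d - 3) + 2 = (-3 + d) + 2 = -1 + d)
x(b, a) = -4 (x(b, a) = a + (-1 + (-3 - a)) = a + (-4 - a) = -4)
-2153 + x(-41, 39) = -2153 - 4 = -2157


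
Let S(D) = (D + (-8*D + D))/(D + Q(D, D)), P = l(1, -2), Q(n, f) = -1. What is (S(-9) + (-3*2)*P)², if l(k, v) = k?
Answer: 3249/25 ≈ 129.96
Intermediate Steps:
P = 1
S(D) = -6*D/(-1 + D) (S(D) = (D + (-8*D + D))/(D - 1) = (D - 7*D)/(-1 + D) = (-6*D)/(-1 + D) = -6*D/(-1 + D))
(S(-9) + (-3*2)*P)² = (-6*(-9)/(-1 - 9) - 3*2*1)² = (-6*(-9)/(-10) - 6*1)² = (-6*(-9)*(-⅒) - 6)² = (-27/5 - 6)² = (-57/5)² = 3249/25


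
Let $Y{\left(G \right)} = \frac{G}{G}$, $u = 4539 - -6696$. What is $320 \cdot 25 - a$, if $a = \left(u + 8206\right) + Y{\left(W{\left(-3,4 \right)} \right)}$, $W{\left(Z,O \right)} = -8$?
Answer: $-11442$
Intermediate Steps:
$u = 11235$ ($u = 4539 + 6696 = 11235$)
$Y{\left(G \right)} = 1$
$a = 19442$ ($a = \left(11235 + 8206\right) + 1 = 19441 + 1 = 19442$)
$320 \cdot 25 - a = 320 \cdot 25 - 19442 = 8000 - 19442 = -11442$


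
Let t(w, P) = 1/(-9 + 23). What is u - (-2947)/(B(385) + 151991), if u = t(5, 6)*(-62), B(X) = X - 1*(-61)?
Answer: -4704918/1067059 ≈ -4.4092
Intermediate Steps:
t(w, P) = 1/14
B(X) = 61 + X (B(X) = X + 61 = 61 + X)
u = -31/7 (u = (1/14)*(-62) = -31/7 ≈ -4.4286)
u - (-2947)/(B(385) + 151991) = -31/7 - (-2947)/((61 + 385) + 151991) = -31/7 - (-2947)/(446 + 151991) = -31/7 - (-2947)/152437 = -31/7 - 1*(-2947/152437) = -31/7 + 2947/152437 = -4704918/1067059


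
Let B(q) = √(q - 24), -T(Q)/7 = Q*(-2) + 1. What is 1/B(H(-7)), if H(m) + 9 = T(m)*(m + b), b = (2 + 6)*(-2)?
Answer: √2382/2382 ≈ 0.020489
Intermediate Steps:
T(Q) = -7 + 14*Q (T(Q) = -7*(Q*(-2) + 1) = -7*(-2*Q + 1) = -7*(1 - 2*Q) = -7 + 14*Q)
b = -16 (b = 8*(-2) = -16)
H(m) = -9 + (-16 + m)*(-7 + 14*m) (H(m) = -9 + (-7 + 14*m)*(m - 16) = -9 + (-7 + 14*m)*(-16 + m) = -9 + (-16 + m)*(-7 + 14*m))
B(q) = √(-24 + q)
1/B(H(-7)) = 1/(√(-24 + (103 - 231*(-7) + 14*(-7)²))) = 1/(√(-24 + (103 + 1617 + 14*49))) = 1/(√(-24 + (103 + 1617 + 686))) = 1/(√(-24 + 2406)) = 1/(√2382) = √2382/2382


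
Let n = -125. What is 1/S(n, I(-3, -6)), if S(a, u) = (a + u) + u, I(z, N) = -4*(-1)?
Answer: -1/117 ≈ -0.0085470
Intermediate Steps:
I(z, N) = 4
S(a, u) = a + 2*u
1/S(n, I(-3, -6)) = 1/(-125 + 2*4) = 1/(-125 + 8) = 1/(-117) = -1/117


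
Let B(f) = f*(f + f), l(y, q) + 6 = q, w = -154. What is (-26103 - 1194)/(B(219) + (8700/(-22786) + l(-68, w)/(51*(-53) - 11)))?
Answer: -422019836397/1482978001012 ≈ -0.28458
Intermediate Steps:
l(y, q) = -6 + q
B(f) = 2*f**2 (B(f) = f*(2*f) = 2*f**2)
(-26103 - 1194)/(B(219) + (8700/(-22786) + l(-68, w)/(51*(-53) - 11))) = (-26103 - 1194)/(2*219**2 + (8700/(-22786) + (-6 - 154)/(51*(-53) - 11))) = -27297/(2*47961 + (8700*(-1/22786) - 160/(-2703 - 11))) = -27297/(95922 + (-4350/11393 - 160/(-2714))) = -27297/(95922 + (-4350/11393 - 160*(-1/2714))) = -27297/(95922 + (-4350/11393 + 80/1357)) = -27297/(95922 - 4991510/15460301) = -27297/1482978001012/15460301 = -27297*15460301/1482978001012 = -422019836397/1482978001012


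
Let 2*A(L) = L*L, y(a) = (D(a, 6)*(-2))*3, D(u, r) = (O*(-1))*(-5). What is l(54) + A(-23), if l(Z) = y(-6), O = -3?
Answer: 709/2 ≈ 354.50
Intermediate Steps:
D(u, r) = -15 (D(u, r) = -3*(-1)*(-5) = 3*(-5) = -15)
y(a) = 90 (y(a) = -15*(-2)*3 = 30*3 = 90)
l(Z) = 90
A(L) = L²/2 (A(L) = (L*L)/2 = L²/2)
l(54) + A(-23) = 90 + (½)*(-23)² = 90 + (½)*529 = 90 + 529/2 = 709/2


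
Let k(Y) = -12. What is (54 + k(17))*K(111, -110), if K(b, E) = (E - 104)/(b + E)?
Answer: -8988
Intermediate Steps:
K(b, E) = (-104 + E)/(E + b)
(54 + k(17))*K(111, -110) = (54 - 12)*((-104 - 110)/(-110 + 111)) = 42*(-214/1) = 42*(1*(-214)) = 42*(-214) = -8988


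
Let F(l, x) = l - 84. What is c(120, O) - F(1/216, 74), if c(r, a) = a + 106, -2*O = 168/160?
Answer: 51157/270 ≈ 189.47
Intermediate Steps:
O = -21/40 (O = -84/160 = -½*21/20 = -21/40 ≈ -0.52500)
F(l, x) = -84 + l
c(r, a) = 106 + a
c(120, O) - F(1/216, 74) = (106 - 21/40) - (-84 + 1/216) = 4219/40 - (-84 + 1/216) = 4219/40 - 1*(-18143/216) = 4219/40 + 18143/216 = 51157/270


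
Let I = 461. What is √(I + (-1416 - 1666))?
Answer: I*√2621 ≈ 51.196*I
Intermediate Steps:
√(I + (-1416 - 1666)) = √(461 + (-1416 - 1666)) = √(461 - 3082) = √(-2621) = I*√2621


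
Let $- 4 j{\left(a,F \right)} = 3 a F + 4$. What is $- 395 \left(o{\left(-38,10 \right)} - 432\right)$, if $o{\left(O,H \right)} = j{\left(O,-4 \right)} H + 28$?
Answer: $613830$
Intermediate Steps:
$j{\left(a,F \right)} = -1 - \frac{3 F a}{4}$ ($j{\left(a,F \right)} = - \frac{3 a F + 4}{4} = - \frac{3 F a + 4}{4} = - \frac{4 + 3 F a}{4} = -1 - \frac{3 F a}{4}$)
$o{\left(O,H \right)} = 28 + H \left(-1 + 3 O\right)$ ($o{\left(O,H \right)} = \left(-1 - - 3 O\right) H + 28 = \left(-1 + 3 O\right) H + 28 = H \left(-1 + 3 O\right) + 28 = 28 + H \left(-1 + 3 O\right)$)
$- 395 \left(o{\left(-38,10 \right)} - 432\right) = - 395 \left(\left(28 + 10 \left(-1 + 3 \left(-38\right)\right)\right) - 432\right) = - 395 \left(\left(28 + 10 \left(-1 - 114\right)\right) - 432\right) = - 395 \left(\left(28 + 10 \left(-115\right)\right) - 432\right) = - 395 \left(\left(28 - 1150\right) - 432\right) = - 395 \left(-1122 - 432\right) = \left(-395\right) \left(-1554\right) = 613830$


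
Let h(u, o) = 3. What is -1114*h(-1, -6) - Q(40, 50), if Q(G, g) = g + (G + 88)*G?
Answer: -8512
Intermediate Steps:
Q(G, g) = g + G*(88 + G) (Q(G, g) = g + (88 + G)*G = g + G*(88 + G))
-1114*h(-1, -6) - Q(40, 50) = -1114*3 - (50 + 40**2 + 88*40) = -3342 - (50 + 1600 + 3520) = -3342 - 1*5170 = -3342 - 5170 = -8512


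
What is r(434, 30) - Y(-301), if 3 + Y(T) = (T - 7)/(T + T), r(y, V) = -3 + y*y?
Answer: 8099286/43 ≈ 1.8836e+5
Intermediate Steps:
r(y, V) = -3 + y²
Y(T) = -3 + (-7 + T)/(2*T) (Y(T) = -3 + (T - 7)/(T + T) = -3 + (-7 + T)/((2*T)) = -3 + (-7 + T)*(1/(2*T)) = -3 + (-7 + T)/(2*T))
r(434, 30) - Y(-301) = (-3 + 434²) - (-7 - 5*(-301))/(2*(-301)) = (-3 + 188356) - (-1)*(-7 + 1505)/(2*301) = 188353 - (-1)*1498/(2*301) = 188353 - 1*(-107/43) = 188353 + 107/43 = 8099286/43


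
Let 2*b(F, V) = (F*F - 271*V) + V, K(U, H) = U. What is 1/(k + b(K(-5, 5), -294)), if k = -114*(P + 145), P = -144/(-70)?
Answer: 70/1605659 ≈ 4.3596e-5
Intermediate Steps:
P = 72/35 (P = -144*(-1/70) = 72/35 ≈ 2.0571)
b(F, V) = F**2/2 - 135*V (b(F, V) = ((F*F - 271*V) + V)/2 = ((F**2 - 271*V) + V)/2 = (F**2 - 270*V)/2 = F**2/2 - 135*V)
k = -586758/35 (k = -114*(72/35 + 145) = -114*5147/35 = -586758/35 ≈ -16765.)
1/(k + b(K(-5, 5), -294)) = 1/(-586758/35 + ((1/2)*(-5)**2 - 135*(-294))) = 1/(-586758/35 + ((1/2)*25 + 39690)) = 1/(-586758/35 + (25/2 + 39690)) = 1/(-586758/35 + 79405/2) = 1/(1605659/70) = 70/1605659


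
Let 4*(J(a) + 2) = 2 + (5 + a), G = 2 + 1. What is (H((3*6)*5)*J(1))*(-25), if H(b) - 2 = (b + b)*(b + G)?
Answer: 0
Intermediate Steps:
G = 3
J(a) = -¼ + a/4 (J(a) = -2 + (2 + (5 + a))/4 = -2 + (7 + a)/4 = -2 + (7/4 + a/4) = -¼ + a/4)
H(b) = 2 + 2*b*(3 + b) (H(b) = 2 + (b + b)*(b + 3) = 2 + (2*b)*(3 + b) = 2 + 2*b*(3 + b))
(H((3*6)*5)*J(1))*(-25) = ((2 + 2*((3*6)*5)² + 6*((3*6)*5))*(-¼ + (¼)*1))*(-25) = ((2 + 2*(18*5)² + 6*(18*5))*(-¼ + ¼))*(-25) = ((2 + 2*90² + 6*90)*0)*(-25) = ((2 + 2*8100 + 540)*0)*(-25) = ((2 + 16200 + 540)*0)*(-25) = (16742*0)*(-25) = 0*(-25) = 0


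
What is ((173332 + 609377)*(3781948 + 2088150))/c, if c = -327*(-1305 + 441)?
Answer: 765763089247/47088 ≈ 1.6262e+7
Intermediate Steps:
c = 282528 (c = -327*(-864) = 282528)
((173332 + 609377)*(3781948 + 2088150))/c = ((173332 + 609377)*(3781948 + 2088150))/282528 = (782709*5870098)*(1/282528) = 4594578535482*(1/282528) = 765763089247/47088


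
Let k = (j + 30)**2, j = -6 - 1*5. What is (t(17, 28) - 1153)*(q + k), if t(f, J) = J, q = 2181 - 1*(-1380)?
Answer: -4412250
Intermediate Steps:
q = 3561 (q = 2181 + 1380 = 3561)
j = -11 (j = -6 - 5 = -11)
k = 361 (k = (-11 + 30)**2 = 19**2 = 361)
(t(17, 28) - 1153)*(q + k) = (28 - 1153)*(3561 + 361) = -1125*3922 = -4412250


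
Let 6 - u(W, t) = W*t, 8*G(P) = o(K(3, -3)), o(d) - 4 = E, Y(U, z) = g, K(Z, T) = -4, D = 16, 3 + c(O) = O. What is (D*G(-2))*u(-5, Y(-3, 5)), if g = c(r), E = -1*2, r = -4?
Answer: -116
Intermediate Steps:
c(O) = -3 + O
E = -2
g = -7 (g = -3 - 4 = -7)
Y(U, z) = -7
o(d) = 2 (o(d) = 4 - 2 = 2)
G(P) = 1/4 (G(P) = (1/8)*2 = 1/4)
u(W, t) = 6 - W*t
(D*G(-2))*u(-5, Y(-3, 5)) = (16*(1/4))*(6 - 1*(-5)*(-7)) = 4*(6 - 35) = 4*(-29) = -116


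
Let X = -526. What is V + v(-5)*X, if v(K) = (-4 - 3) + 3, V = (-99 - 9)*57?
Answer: -4052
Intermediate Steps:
V = -6156 (V = -108*57 = -6156)
v(K) = -4 (v(K) = -7 + 3 = -4)
V + v(-5)*X = -6156 - 4*(-526) = -6156 + 2104 = -4052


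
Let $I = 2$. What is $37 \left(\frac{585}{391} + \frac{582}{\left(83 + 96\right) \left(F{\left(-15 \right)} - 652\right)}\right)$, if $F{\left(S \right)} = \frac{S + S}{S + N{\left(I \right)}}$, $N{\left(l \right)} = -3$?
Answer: $\frac{7533802323}{136548539} \approx 55.173$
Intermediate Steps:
$F{\left(S \right)} = \frac{2 S}{-3 + S}$ ($F{\left(S \right)} = \frac{S + S}{S - 3} = \frac{2 S}{-3 + S}$)
$37 \left(\frac{585}{391} + \frac{582}{\left(83 + 96\right) \left(F{\left(-15 \right)} - 652\right)}\right) = 37 \left(\frac{585}{391} + \frac{582}{\left(83 + 96\right) \left(2 \left(-15\right) \frac{1}{-3 - 15} - 652\right)}\right) = 37 \left(585 \cdot \frac{1}{391} + \frac{582}{179 \left(2 \left(-15\right) \frac{1}{-18} - 652\right)}\right) = 37 \left(\frac{585}{391} + \frac{582}{179 \left(2 \left(-15\right) \left(- \frac{1}{18}\right) - 652\right)}\right) = 37 \left(\frac{585}{391} + \frac{582}{179 \left(\frac{5}{3} - 652\right)}\right) = 37 \left(\frac{585}{391} + \frac{582}{179 \left(- \frac{1951}{3}\right)}\right) = 37 \left(\frac{585}{391} + \frac{582}{- \frac{349229}{3}}\right) = 37 \left(\frac{585}{391} + 582 \left(- \frac{3}{349229}\right)\right) = 37 \left(\frac{585}{391} - \frac{1746}{349229}\right) = 37 \cdot \frac{203616279}{136548539} = \frac{7533802323}{136548539}$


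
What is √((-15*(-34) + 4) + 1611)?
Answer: 5*√85 ≈ 46.098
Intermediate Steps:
√((-15*(-34) + 4) + 1611) = √((510 + 4) + 1611) = √(514 + 1611) = √2125 = 5*√85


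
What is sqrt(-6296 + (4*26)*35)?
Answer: 4*I*sqrt(166) ≈ 51.536*I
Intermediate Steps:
sqrt(-6296 + (4*26)*35) = sqrt(-6296 + 104*35) = sqrt(-6296 + 3640) = sqrt(-2656) = 4*I*sqrt(166)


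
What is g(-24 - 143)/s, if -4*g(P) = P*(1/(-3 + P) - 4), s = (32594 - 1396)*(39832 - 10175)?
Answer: -113727/629162578480 ≈ -1.8076e-7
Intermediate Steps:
s = 925239086 (s = 31198*29657 = 925239086)
g(P) = -P*(-4 + 1/(-3 + P))/4 (g(P) = -P*(1/(-3 + P) - 4)/4 = -P*(-4 + 1/(-3 + P))/4)
g(-24 - 143)/s = ((-24 - 143)*(-13 + 4*(-24 - 143))/(4*(-3 + (-24 - 143))))/925239086 = ((¼)*(-167)*(-13 + 4*(-167))/(-3 - 167))*(1/925239086) = ((¼)*(-167)*(-13 - 668)/(-170))*(1/925239086) = ((¼)*(-167)*(-1/170)*(-681))*(1/925239086) = -113727/680*1/925239086 = -113727/629162578480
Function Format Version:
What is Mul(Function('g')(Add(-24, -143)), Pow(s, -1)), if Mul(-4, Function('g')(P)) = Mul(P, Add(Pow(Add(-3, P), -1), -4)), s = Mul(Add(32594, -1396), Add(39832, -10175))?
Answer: Rational(-113727, 629162578480) ≈ -1.8076e-7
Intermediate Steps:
s = 925239086 (s = Mul(31198, 29657) = 925239086)
Function('g')(P) = Mul(Rational(-1, 4), P, Add(-4, Pow(Add(-3, P), -1))) (Function('g')(P) = Mul(Rational(-1, 4), Mul(P, Add(Pow(Add(-3, P), -1), -4))) = Mul(Rational(-1, 4), Mul(P, Add(-4, Pow(Add(-3, P), -1)))) = Mul(Rational(-1, 4), P, Add(-4, Pow(Add(-3, P), -1))))
Mul(Function('g')(Add(-24, -143)), Pow(s, -1)) = Mul(Mul(Rational(1, 4), Add(-24, -143), Pow(Add(-3, Add(-24, -143)), -1), Add(-13, Mul(4, Add(-24, -143)))), Pow(925239086, -1)) = Mul(Mul(Rational(1, 4), -167, Pow(Add(-3, -167), -1), Add(-13, Mul(4, -167))), Rational(1, 925239086)) = Mul(Mul(Rational(1, 4), -167, Pow(-170, -1), Add(-13, -668)), Rational(1, 925239086)) = Mul(Mul(Rational(1, 4), -167, Rational(-1, 170), -681), Rational(1, 925239086)) = Mul(Rational(-113727, 680), Rational(1, 925239086)) = Rational(-113727, 629162578480)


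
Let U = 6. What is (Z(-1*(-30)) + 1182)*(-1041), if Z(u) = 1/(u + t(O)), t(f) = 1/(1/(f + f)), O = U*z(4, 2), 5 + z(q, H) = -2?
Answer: -22147969/18 ≈ -1.2304e+6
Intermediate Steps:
z(q, H) = -7 (z(q, H) = -5 - 2 = -7)
O = -42 (O = 6*(-7) = -42)
t(f) = 2*f (t(f) = 1/(1/(2*f)) = 2*f)
Z(u) = 1/(-84 + u) (Z(u) = 1/(u + 2*(-42)) = 1/(u - 84) = 1/(-84 + u))
(Z(-1*(-30)) + 1182)*(-1041) = (1/(-84 - 1*(-30)) + 1182)*(-1041) = (1/(-84 + 30) + 1182)*(-1041) = (1/(-54) + 1182)*(-1041) = (-1/54 + 1182)*(-1041) = (63827/54)*(-1041) = -22147969/18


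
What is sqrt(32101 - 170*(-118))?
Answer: sqrt(52161) ≈ 228.39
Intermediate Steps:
sqrt(32101 - 170*(-118)) = sqrt(32101 + 20060) = sqrt(52161)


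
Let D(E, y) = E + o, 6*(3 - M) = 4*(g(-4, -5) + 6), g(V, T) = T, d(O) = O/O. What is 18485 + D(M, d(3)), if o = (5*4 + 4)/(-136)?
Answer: 942845/51 ≈ 18487.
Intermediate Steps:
d(O) = 1
M = 7/3 (M = 3 - 2*(-5 + 6)/3 = 3 - 2/3 = 3 - ⅙*4 = 3 - ⅔ = 7/3 ≈ 2.3333)
o = -3/17 (o = (20 + 4)*(-1/136) = 24*(-1/136) = -3/17 ≈ -0.17647)
D(E, y) = -3/17 + E (D(E, y) = E - 3/17 = -3/17 + E)
18485 + D(M, d(3)) = 18485 + (-3/17 + 7/3) = 18485 + 110/51 = 942845/51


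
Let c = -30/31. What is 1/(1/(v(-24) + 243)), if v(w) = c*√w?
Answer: 243 - 60*I*√6/31 ≈ 243.0 - 4.741*I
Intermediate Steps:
c = -30/31 (c = -30*1/31 = -30/31 ≈ -0.96774)
v(w) = -30*√w/31
1/(1/(v(-24) + 243)) = 1/(1/(-60*I*√6/31 + 243)) = 1/(1/(243 - 60*I*√6/31)) = 243 - 60*I*√6/31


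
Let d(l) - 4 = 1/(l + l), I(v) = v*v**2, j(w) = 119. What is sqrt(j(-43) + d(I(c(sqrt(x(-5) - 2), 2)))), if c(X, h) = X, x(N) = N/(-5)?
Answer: sqrt(492 + 2*I)/2 ≈ 11.091 + 0.022542*I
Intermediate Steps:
x(N) = -N/5 (x(N) = N*(-1/5) = -N/5)
I(v) = v**3
d(l) = 4 + 1/(2*l) (d(l) = 4 + 1/(l + l) = 4 + 1/(2*l))
sqrt(j(-43) + d(I(c(sqrt(x(-5) - 2), 2)))) = sqrt(119 + (4 + 1/(2*((sqrt(-1/5*(-5) - 2))**3)))) = sqrt(119 + (4 + 1/(2*((sqrt(1 - 2))**3)))) = sqrt(119 + (4 + 1/(2*((sqrt(-1))**3)))) = sqrt(119 + (4 + 1/(2*(I**3)))) = sqrt(119 + (4 + 1/(2*((-I))))) = sqrt(119 + (4 + I/2)) = sqrt(123 + I/2)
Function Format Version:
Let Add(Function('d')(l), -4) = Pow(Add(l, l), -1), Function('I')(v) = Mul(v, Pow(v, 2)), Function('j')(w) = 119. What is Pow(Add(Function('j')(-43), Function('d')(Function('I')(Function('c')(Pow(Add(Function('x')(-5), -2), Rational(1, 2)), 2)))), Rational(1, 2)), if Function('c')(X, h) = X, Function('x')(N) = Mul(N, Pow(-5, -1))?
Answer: Mul(Rational(1, 2), Pow(Add(492, Mul(2, I)), Rational(1, 2))) ≈ Add(11.091, Mul(0.022542, I))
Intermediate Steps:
Function('x')(N) = Mul(Rational(-1, 5), N) (Function('x')(N) = Mul(N, Rational(-1, 5)) = Mul(Rational(-1, 5), N))
Function('I')(v) = Pow(v, 3)
Function('d')(l) = Add(4, Mul(Rational(1, 2), Pow(l, -1))) (Function('d')(l) = Add(4, Pow(Add(l, l), -1)) = Add(4, Pow(Mul(2, l), -1)) = Add(4, Mul(Rational(1, 2), Pow(l, -1))))
Pow(Add(Function('j')(-43), Function('d')(Function('I')(Function('c')(Pow(Add(Function('x')(-5), -2), Rational(1, 2)), 2)))), Rational(1, 2)) = Pow(Add(119, Add(4, Mul(Rational(1, 2), Pow(Pow(Pow(Add(Mul(Rational(-1, 5), -5), -2), Rational(1, 2)), 3), -1)))), Rational(1, 2)) = Pow(Add(119, Add(4, Mul(Rational(1, 2), Pow(Pow(Pow(Add(1, -2), Rational(1, 2)), 3), -1)))), Rational(1, 2)) = Pow(Add(119, Add(4, Mul(Rational(1, 2), Pow(Pow(Pow(-1, Rational(1, 2)), 3), -1)))), Rational(1, 2)) = Pow(Add(119, Add(4, Mul(Rational(1, 2), Pow(Pow(I, 3), -1)))), Rational(1, 2)) = Pow(Add(119, Add(4, Mul(Rational(1, 2), Pow(Mul(-1, I), -1)))), Rational(1, 2)) = Pow(Add(119, Add(4, Mul(Rational(1, 2), I))), Rational(1, 2)) = Pow(Add(123, Mul(Rational(1, 2), I)), Rational(1, 2))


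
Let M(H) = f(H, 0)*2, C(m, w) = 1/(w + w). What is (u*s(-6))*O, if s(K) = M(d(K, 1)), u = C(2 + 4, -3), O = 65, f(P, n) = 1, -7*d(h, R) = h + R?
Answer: -65/3 ≈ -21.667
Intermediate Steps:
d(h, R) = -R/7 - h/7 (d(h, R) = -(h + R)/7 = -(R + h)/7 = -R/7 - h/7)
C(m, w) = 1/(2*w)
M(H) = 2 (M(H) = 1*2 = 2)
u = -1/6 (u = (1/2)/(-3) = (1/2)*(-1/3) = -1/6 ≈ -0.16667)
s(K) = 2
(u*s(-6))*O = -1/6*2*65 = -1/3*65 = -65/3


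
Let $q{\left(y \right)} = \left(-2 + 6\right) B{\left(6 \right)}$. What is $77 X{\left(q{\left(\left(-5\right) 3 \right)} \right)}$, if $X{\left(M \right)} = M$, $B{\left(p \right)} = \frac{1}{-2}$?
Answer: $-154$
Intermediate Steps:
$B{\left(p \right)} = - \frac{1}{2}$
$q{\left(y \right)} = -2$ ($q{\left(y \right)} = \left(-2 + 6\right) \left(- \frac{1}{2}\right) = 4 \left(- \frac{1}{2}\right) = -2$)
$77 X{\left(q{\left(\left(-5\right) 3 \right)} \right)} = 77 \left(-2\right) = -154$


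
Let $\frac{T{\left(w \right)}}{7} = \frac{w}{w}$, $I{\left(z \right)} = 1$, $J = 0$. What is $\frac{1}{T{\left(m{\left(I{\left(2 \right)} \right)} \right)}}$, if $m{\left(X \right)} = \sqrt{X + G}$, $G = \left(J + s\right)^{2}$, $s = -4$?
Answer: $\frac{1}{7} \approx 0.14286$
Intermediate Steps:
$G = 16$ ($G = \left(0 - 4\right)^{2} = \left(-4\right)^{2} = 16$)
$m{\left(X \right)} = \sqrt{16 + X}$ ($m{\left(X \right)} = \sqrt{X + 16} = \sqrt{16 + X}$)
$T{\left(w \right)} = 7$ ($T{\left(w \right)} = 7 \frac{w}{w} = 7 \cdot 1 = 7$)
$\frac{1}{T{\left(m{\left(I{\left(2 \right)} \right)} \right)}} = \frac{1}{7}$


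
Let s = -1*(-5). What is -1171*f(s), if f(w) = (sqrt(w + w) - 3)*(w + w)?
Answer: 35130 - 11710*sqrt(10) ≈ -1900.3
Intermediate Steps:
s = 5
f(w) = 2*w*(-3 + sqrt(2)*sqrt(w)) (f(w) = (sqrt(2*w) - 3)*(2*w) = (sqrt(2)*sqrt(w) - 3)*(2*w) = (-3 + sqrt(2)*sqrt(w))*(2*w) = 2*w*(-3 + sqrt(2)*sqrt(w)))
-1171*f(s) = -1171*(-6*5 + 2*sqrt(2)*5**(3/2)) = -1171*(-30 + 2*sqrt(2)*(5*sqrt(5))) = -1171*(-30 + 10*sqrt(10)) = 35130 - 11710*sqrt(10)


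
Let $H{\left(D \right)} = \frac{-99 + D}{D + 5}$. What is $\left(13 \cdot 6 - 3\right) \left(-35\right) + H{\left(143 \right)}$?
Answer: $- \frac{97114}{37} \approx -2624.7$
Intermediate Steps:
$H{\left(D \right)} = \frac{-99 + D}{5 + D}$
$\left(13 \cdot 6 - 3\right) \left(-35\right) + H{\left(143 \right)} = \left(13 \cdot 6 - 3\right) \left(-35\right) + \frac{-99 + 143}{5 + 143} = \left(78 - 3\right) \left(-35\right) + \frac{1}{148} \cdot 44 = 75 \left(-35\right) + \frac{1}{148} \cdot 44 = -2625 + \frac{11}{37} = - \frac{97114}{37}$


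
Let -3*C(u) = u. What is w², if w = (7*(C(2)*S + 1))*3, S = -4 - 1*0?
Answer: 5929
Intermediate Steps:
S = -4 (S = -4 + 0 = -4)
C(u) = -u/3
w = 77 (w = (7*(-⅓*2*(-4) + 1))*3 = (7*(-⅔*(-4) + 1))*3 = (7*(8/3 + 1))*3 = (7*(11/3))*3 = (77/3)*3 = 77)
w² = 77² = 5929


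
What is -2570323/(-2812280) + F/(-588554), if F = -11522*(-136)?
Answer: -1447023189409/827589321560 ≈ -1.7485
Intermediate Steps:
F = 1566992
-2570323/(-2812280) + F/(-588554) = -2570323/(-2812280) + 1566992/(-588554) = -2570323*(-1/2812280) + 1566992*(-1/588554) = 2570323/2812280 - 783496/294277 = -1447023189409/827589321560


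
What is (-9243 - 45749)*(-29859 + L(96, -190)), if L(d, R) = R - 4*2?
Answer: 1652894544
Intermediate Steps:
L(d, R) = -8 + R (L(d, R) = R - 8 = -8 + R)
(-9243 - 45749)*(-29859 + L(96, -190)) = (-9243 - 45749)*(-29859 + (-8 - 190)) = -54992*(-29859 - 198) = -54992*(-30057) = 1652894544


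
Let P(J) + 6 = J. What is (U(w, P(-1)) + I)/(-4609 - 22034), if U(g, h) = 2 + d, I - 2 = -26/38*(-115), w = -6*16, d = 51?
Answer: -2540/506217 ≈ -0.0050176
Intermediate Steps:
P(J) = -6 + J
w = -96
I = 1533/19 (I = 2 - 26/38*(-115) = 2 - 26*1/38*(-115) = 2 - 13/19*(-115) = 2 + 1495/19 = 1533/19 ≈ 80.684)
U(g, h) = 53 (U(g, h) = 2 + 51 = 53)
(U(w, P(-1)) + I)/(-4609 - 22034) = (53 + 1533/19)/(-4609 - 22034) = (2540/19)/(-26643) = (2540/19)*(-1/26643) = -2540/506217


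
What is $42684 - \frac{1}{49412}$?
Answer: $\frac{2109101807}{49412} \approx 42684.0$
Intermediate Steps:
$42684 - \frac{1}{49412} = \frac{2109101807}{49412}$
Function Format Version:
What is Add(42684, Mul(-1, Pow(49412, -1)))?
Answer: Rational(2109101807, 49412) ≈ 42684.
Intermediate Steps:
Add(42684, Mul(-1, Pow(49412, -1))) = Add(42684, Mul(-1, Rational(1, 49412))) = Add(42684, Rational(-1, 49412)) = Rational(2109101807, 49412)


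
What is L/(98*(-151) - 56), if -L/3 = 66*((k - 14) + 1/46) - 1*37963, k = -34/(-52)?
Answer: -34841643/4441346 ≈ -7.8448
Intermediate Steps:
k = 17/26 (k = -34*(-1/52) = 17/26 ≈ 0.65385)
L = 34841643/299 (L = -3*(66*((17/26 - 14) + 1/46) - 1*37963) = -3*(66*(-347/26 + 1/46) - 37963) = -3*(66*(-3984/299) - 37963) = -3*(-262944/299 - 37963) = -3*(-11613881/299) = 34841643/299 ≈ 1.1653e+5)
L/(98*(-151) - 56) = 34841643/(299*(98*(-151) - 56)) = 34841643/(299*(-14798 - 56)) = (34841643/299)/(-14854) = (34841643/299)*(-1/14854) = -34841643/4441346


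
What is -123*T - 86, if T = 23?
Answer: -2915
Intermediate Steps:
-123*T - 86 = -123*23 - 86 = -2829 - 86 = -2915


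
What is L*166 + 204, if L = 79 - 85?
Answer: -792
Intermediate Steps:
L = -6
L*166 + 204 = -6*166 + 204 = -996 + 204 = -792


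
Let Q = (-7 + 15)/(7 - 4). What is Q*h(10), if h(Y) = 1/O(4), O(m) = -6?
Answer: -4/9 ≈ -0.44444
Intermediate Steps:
Q = 8/3 ≈ 2.6667
h(Y) = -1/6 (h(Y) = 1/(-6) = -1/6)
Q*h(10) = (8/3)*(-1/6) = -4/9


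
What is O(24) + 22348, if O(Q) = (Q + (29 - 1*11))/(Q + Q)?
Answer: 178791/8 ≈ 22349.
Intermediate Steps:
O(Q) = (18 + Q)/(2*Q) (O(Q) = (Q + (29 - 11))/((2*Q)) = (Q + 18)*(1/(2*Q)) = (18 + Q)*(1/(2*Q)) = (18 + Q)/(2*Q))
O(24) + 22348 = (½)*(18 + 24)/24 + 22348 = (½)*(1/24)*42 + 22348 = 7/8 + 22348 = 178791/8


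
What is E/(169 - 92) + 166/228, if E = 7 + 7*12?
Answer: 2395/1254 ≈ 1.9099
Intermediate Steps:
E = 91 (E = 7 + 84 = 91)
E/(169 - 92) + 166/228 = 91/(169 - 92) + 166/228 = 91/77 + 166*(1/228) = 91*(1/77) + 83/114 = 13/11 + 83/114 = 2395/1254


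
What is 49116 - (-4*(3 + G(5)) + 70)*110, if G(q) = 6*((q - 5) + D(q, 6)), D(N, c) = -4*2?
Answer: 21616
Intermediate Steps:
D(N, c) = -8
G(q) = -78 + 6*q (G(q) = 6*((q - 5) - 8) = 6*((-5 + q) - 8) = 6*(-13 + q) = -78 + 6*q)
49116 - (-4*(3 + G(5)) + 70)*110 = 49116 - (-4*(3 + (-78 + 6*5)) + 70)*110 = 49116 - (-4*(3 + (-78 + 30)) + 70)*110 = 49116 - (-4*(3 - 48) + 70)*110 = 49116 - (-4*(-45) + 70)*110 = 49116 - (180 + 70)*110 = 49116 - 250*110 = 49116 - 1*27500 = 49116 - 27500 = 21616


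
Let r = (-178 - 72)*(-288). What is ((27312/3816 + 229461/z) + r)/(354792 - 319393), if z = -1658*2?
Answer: 5418408187/2666272908 ≈ 2.0322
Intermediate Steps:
z = -3316
r = 72000 (r = -250*(-288) = 72000)
((27312/3816 + 229461/z) + r)/(354792 - 319393) = ((27312/3816 + 229461/(-3316)) + 72000)/(354792 - 319393) = ((27312*(1/3816) + 229461*(-1/3316)) + 72000)/35399 = ((1138/159 - 229461/3316) + 72000)*(1/35399) = (-32710691/527244 + 72000)*(1/35399) = (37928857309/527244)*(1/35399) = 5418408187/2666272908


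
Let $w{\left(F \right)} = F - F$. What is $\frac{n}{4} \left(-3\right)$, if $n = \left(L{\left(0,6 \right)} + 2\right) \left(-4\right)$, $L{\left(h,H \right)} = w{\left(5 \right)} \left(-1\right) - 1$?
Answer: $3$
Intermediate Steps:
$w{\left(F \right)} = 0$
$L{\left(h,H \right)} = -1$ ($L{\left(h,H \right)} = 0 \left(-1\right) - 1 = 0 - 1 = -1$)
$n = -4$ ($n = \left(-1 + 2\right) \left(-4\right) = 1 \left(-4\right) = -4$)
$\frac{n}{4} \left(-3\right) = \frac{1}{4} \left(-4\right) \left(-3\right) = \left(-1\right) \left(-3\right) = 3$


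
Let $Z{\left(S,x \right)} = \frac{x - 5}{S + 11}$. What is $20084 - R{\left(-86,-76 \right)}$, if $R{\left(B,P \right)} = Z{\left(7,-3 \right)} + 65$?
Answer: $\frac{180175}{9} \approx 20019.0$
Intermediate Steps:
$Z{\left(S,x \right)} = \frac{-5 + x}{11 + S}$
$R{\left(B,P \right)} = \frac{581}{9}$ ($R{\left(B,P \right)} = \frac{-5 - 3}{11 + 7} + 65 = \frac{1}{18} \left(-8\right) + 65 = - \frac{4}{9} + 65 = \frac{581}{9}$)
$20084 - R{\left(-86,-76 \right)} = 20084 - \frac{581}{9} = \frac{180175}{9}$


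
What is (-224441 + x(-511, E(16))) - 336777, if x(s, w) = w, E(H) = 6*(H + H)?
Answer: -561026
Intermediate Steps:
E(H) = 12*H (E(H) = 6*(2*H) = 12*H)
(-224441 + x(-511, E(16))) - 336777 = (-224441 + 12*16) - 336777 = (-224441 + 192) - 336777 = -224249 - 336777 = -561026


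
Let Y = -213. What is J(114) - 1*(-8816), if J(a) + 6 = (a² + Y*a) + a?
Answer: -2362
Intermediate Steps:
J(a) = -6 + a² - 212*a (J(a) = -6 + ((a² - 213*a) + a) = -6 + (a² - 212*a) = -6 + a² - 212*a)
J(114) - 1*(-8816) = (-6 + 114² - 212*114) - 1*(-8816) = (-6 + 12996 - 24168) + 8816 = -11178 + 8816 = -2362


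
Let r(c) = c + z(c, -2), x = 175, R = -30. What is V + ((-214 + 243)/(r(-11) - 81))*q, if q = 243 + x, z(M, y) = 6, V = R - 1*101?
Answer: -11694/43 ≈ -271.95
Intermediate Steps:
V = -131 (V = -30 - 1*101 = -30 - 101 = -131)
q = 418 (q = 243 + 175 = 418)
r(c) = 6 + c (r(c) = c + 6 = 6 + c)
V + ((-214 + 243)/(r(-11) - 81))*q = -131 + ((-214 + 243)/((6 - 11) - 81))*418 = -131 + (29/(-5 - 81))*418 = -131 + (29/(-86))*418 = -131 + (29*(-1/86))*418 = -131 - 29/86*418 = -131 - 6061/43 = -11694/43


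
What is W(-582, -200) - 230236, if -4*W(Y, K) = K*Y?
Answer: -259336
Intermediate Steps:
W(Y, K) = -K*Y/4
W(-582, -200) - 230236 = -¼*(-200)*(-582) - 230236 = -29100 - 230236 = -259336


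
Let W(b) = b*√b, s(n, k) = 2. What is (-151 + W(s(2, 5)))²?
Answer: 22809 - 604*√2 ≈ 21955.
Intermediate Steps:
W(b) = b^(3/2)
(-151 + W(s(2, 5)))² = (-151 + 2^(3/2))² = (-151 + 2*√2)²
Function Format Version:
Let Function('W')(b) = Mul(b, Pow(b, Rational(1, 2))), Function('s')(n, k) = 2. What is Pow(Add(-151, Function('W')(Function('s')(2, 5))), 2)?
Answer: Add(22809, Mul(-604, Pow(2, Rational(1, 2)))) ≈ 21955.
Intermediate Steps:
Function('W')(b) = Pow(b, Rational(3, 2))
Pow(Add(-151, Function('W')(Function('s')(2, 5))), 2) = Pow(Add(-151, Pow(2, Rational(3, 2))), 2) = Pow(Add(-151, Mul(2, Pow(2, Rational(1, 2)))), 2)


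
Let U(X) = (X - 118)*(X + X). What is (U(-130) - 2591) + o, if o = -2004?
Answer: 59885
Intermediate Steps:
U(X) = 2*X*(-118 + X) (U(X) = (-118 + X)*(2*X) = 2*X*(-118 + X))
(U(-130) - 2591) + o = (2*(-130)*(-118 - 130) - 2591) - 2004 = (2*(-130)*(-248) - 2591) - 2004 = (64480 - 2591) - 2004 = 61889 - 2004 = 59885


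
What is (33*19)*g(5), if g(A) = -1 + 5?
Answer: 2508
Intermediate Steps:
g(A) = 4
(33*19)*g(5) = (33*19)*4 = 627*4 = 2508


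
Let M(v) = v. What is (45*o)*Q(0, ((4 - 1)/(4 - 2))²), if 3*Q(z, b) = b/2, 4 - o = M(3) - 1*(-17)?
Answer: -270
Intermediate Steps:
o = -16 (o = 4 - (3 - 1*(-17)) = 4 - (3 + 17) = 4 - 1*20 = 4 - 20 = -16)
Q(z, b) = b/6 (Q(z, b) = (b/2)/3 = b/6)
(45*o)*Q(0, ((4 - 1)/(4 - 2))²) = (45*(-16))*(((4 - 1)/(4 - 2))²/6) = -120*(3/2)² = -120*9/4 = -720*3/8 = -270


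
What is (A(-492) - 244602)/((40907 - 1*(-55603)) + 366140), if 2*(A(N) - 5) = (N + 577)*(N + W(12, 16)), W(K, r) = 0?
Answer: -265507/462650 ≈ -0.57388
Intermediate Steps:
A(N) = 5 + N*(577 + N)/2 (A(N) = 5 + ((N + 577)*(N + 0))/2 = 5 + ((577 + N)*N)/2 = 5 + (N*(577 + N))/2 = 5 + N*(577 + N)/2)
(A(-492) - 244602)/((40907 - 1*(-55603)) + 366140) = ((5 + (1/2)*(-492)**2 + (577/2)*(-492)) - 244602)/((40907 - 1*(-55603)) + 366140) = ((5 + (1/2)*242064 - 141942) - 244602)/((40907 + 55603) + 366140) = ((5 + 121032 - 141942) - 244602)/(96510 + 366140) = (-20905 - 244602)/462650 = -265507*1/462650 = -265507/462650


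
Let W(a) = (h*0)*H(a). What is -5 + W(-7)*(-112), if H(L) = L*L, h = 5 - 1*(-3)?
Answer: -5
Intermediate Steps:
h = 8 (h = 5 + 3 = 8)
H(L) = L**2
W(a) = 0 (W(a) = (8*0)*a**2 = 0*a**2 = 0)
-5 + W(-7)*(-112) = -5 + 0*(-112) = -5 + 0 = -5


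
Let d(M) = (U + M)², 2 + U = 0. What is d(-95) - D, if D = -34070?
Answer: 43479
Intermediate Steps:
U = -2 (U = -2 + 0 = -2)
d(M) = (-2 + M)²
d(-95) - D = (-2 - 95)² - 1*(-34070) = (-97)² + 34070 = 9409 + 34070 = 43479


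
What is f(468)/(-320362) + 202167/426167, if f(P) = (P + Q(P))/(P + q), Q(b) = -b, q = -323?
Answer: 28881/60881 ≈ 0.47438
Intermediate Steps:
f(P) = 0 (f(P) = (P - P)/(P - 323) = 0/(-323 + P) = 0)
f(468)/(-320362) + 202167/426167 = 0/(-320362) + 202167/426167 = 0*(-1/320362) + 202167*(1/426167) = 0 + 28881/60881 = 28881/60881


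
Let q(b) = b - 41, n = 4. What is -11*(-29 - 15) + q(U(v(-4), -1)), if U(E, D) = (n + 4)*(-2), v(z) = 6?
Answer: 427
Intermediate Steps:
U(E, D) = -16 (U(E, D) = (4 + 4)*(-2) = 8*(-2) = -16)
q(b) = -41 + b
-11*(-29 - 15) + q(U(v(-4), -1)) = -11*(-29 - 15) + (-41 - 16) = -11*(-44) - 57 = 484 - 57 = 427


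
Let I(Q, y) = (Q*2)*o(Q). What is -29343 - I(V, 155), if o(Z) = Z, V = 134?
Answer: -65255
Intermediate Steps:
I(Q, y) = 2*Q² (I(Q, y) = (Q*2)*Q = (2*Q)*Q = 2*Q²)
-29343 - I(V, 155) = -29343 - 2*134² = -29343 - 2*17956 = -29343 - 1*35912 = -29343 - 35912 = -65255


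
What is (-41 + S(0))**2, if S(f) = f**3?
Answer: 1681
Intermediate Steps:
(-41 + S(0))**2 = (-41 + 0**3)**2 = (-41 + 0)**2 = (-41)**2 = 1681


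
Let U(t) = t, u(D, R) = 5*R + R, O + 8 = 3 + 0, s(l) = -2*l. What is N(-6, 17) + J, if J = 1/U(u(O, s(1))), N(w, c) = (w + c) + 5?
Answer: 191/12 ≈ 15.917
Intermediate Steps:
O = -5 (O = -8 + (3 + 0) = -8 + 3 = -5)
u(D, R) = 6*R
N(w, c) = 5 + c + w (N(w, c) = (c + w) + 5 = 5 + c + w)
J = -1/12 (J = 1/(6*(-2*1)) = 1/(6*(-2)) = 1/(-12) = -1/12 ≈ -0.083333)
N(-6, 17) + J = (5 + 17 - 6) - 1/12 = 16 - 1/12 = 191/12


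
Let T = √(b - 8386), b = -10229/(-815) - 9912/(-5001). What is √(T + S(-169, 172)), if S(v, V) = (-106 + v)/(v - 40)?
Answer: √(876758584361875 + 490456405*I*√15452117100467335)/25813495 ≈ 6.8125 + 6.7153*I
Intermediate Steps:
b = 19744503/1358605 (b = -10229*(-1/815) - 9912*(-1/5001) = 10229/815 + 3304/1667 = 19744503/1358605 ≈ 14.533)
S(v, V) = (-106 + v)/(-40 + v)
T = I*√15452117100467335/1358605 (T = √(19744503/1358605 - 8386) = √(-11373517027/1358605) = I*√15452117100467335/1358605 ≈ 91.496*I)
√(T + S(-169, 172)) = √(I*√15452117100467335/1358605 + (-106 - 169)/(-40 - 169)) = √(I*√15452117100467335/1358605 - 275/(-209)) = √(I*√15452117100467335/1358605 - 1/209*(-275)) = √(I*√15452117100467335/1358605 + 25/19) = √(25/19 + I*√15452117100467335/1358605)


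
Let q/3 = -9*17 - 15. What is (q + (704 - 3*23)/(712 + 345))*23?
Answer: -12238139/1057 ≈ -11578.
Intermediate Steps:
q = -504 (q = 3*(-9*17 - 15) = 3*(-153 - 15) = 3*(-168) = -504)
(q + (704 - 3*23)/(712 + 345))*23 = (-504 + (704 - 3*23)/(712 + 345))*23 = (-504 + (704 - 69)/1057)*23 = (-504 + 635*(1/1057))*23 = (-504 + 635/1057)*23 = -532093/1057*23 = -12238139/1057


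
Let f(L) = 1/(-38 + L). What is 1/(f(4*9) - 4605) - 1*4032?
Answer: -37138754/9211 ≈ -4032.0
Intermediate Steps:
1/(f(4*9) - 4605) - 1*4032 = 1/(1/(-38 + 4*9) - 4605) - 1*4032 = 1/(1/(-38 + 36) - 4605) - 4032 = 1/(1/(-2) - 4605) - 4032 = 1/(-1/2 - 4605) - 4032 = 1/(-9211/2) - 4032 = -2/9211 - 4032 = -37138754/9211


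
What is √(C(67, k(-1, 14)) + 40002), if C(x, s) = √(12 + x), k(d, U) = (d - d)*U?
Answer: √(40002 + √79) ≈ 200.03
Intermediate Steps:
k(d, U) = 0 (k(d, U) = 0*U = 0)
√(C(67, k(-1, 14)) + 40002) = √(√(12 + 67) + 40002) = √(√79 + 40002) = √(40002 + √79)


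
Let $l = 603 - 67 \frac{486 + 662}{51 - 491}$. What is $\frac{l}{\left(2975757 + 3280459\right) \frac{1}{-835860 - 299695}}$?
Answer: $- \frac{19431390049}{137636752} \approx -141.18$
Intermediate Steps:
$l = \frac{85559}{110}$ ($l = 603 - 67 \frac{1148}{-440} = 603 - 67 \cdot 1148 \left(- \frac{1}{440}\right) = 603 - - \frac{19229}{110} = 603 + \frac{19229}{110} = \frac{85559}{110} \approx 777.81$)
$\frac{l}{\left(2975757 + 3280459\right) \frac{1}{-835860 - 299695}} = \frac{85559}{110 \frac{2975757 + 3280459}{-835860 - 299695}} = \frac{85559}{110 \frac{6256216}{-1135555}} = \frac{85559}{110 \cdot 6256216 \left(- \frac{1}{1135555}\right)} = \frac{85559}{110 \left(- \frac{6256216}{1135555}\right)} = \frac{85559}{110} \left(- \frac{1135555}{6256216}\right) = - \frac{19431390049}{137636752}$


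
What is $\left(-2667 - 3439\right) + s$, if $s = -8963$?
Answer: $-15069$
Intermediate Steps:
$\left(-2667 - 3439\right) + s = \left(-2667 - 3439\right) - 8963 = -6106 - 8963 = -15069$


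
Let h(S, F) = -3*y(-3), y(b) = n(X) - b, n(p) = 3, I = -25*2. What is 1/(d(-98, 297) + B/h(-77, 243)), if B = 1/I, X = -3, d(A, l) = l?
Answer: 900/267301 ≈ 0.0033670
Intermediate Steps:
I = -50
y(b) = 3 - b
h(S, F) = -18 (h(S, F) = -3*(3 - 1*(-3)) = -3*(3 + 3) = -3*6 = -18)
B = -1/50 (B = 1/(-50) = -1/50 ≈ -0.020000)
1/(d(-98, 297) + B/h(-77, 243)) = 1/(297 - 1/50/(-18)) = 1/(297 - 1/50*(-1/18)) = 1/(297 + 1/900) = 1/(267301/900) = 900/267301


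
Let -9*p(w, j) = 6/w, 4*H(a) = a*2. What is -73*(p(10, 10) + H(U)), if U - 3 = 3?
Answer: -3212/15 ≈ -214.13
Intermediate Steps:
U = 6 (U = 3 + 3 = 6)
H(a) = a/2 (H(a) = (a*2)/4 = (2*a)/4 = a/2)
p(w, j) = -2/(3*w)
-73*(p(10, 10) + H(U)) = -73*(-⅔/10 + (½)*6) = -73*(-⅔*⅒ + 3) = -73*(-1/15 + 3) = -73*44/15 = -3212/15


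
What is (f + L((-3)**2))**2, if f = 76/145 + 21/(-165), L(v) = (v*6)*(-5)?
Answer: 184914620289/2544025 ≈ 72686.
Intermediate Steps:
L(v) = -30*v (L(v) = (6*v)*(-5) = -30*v)
f = 633/1595 (f = 76*(1/145) + 21*(-1/165) = 76/145 - 7/55 = 633/1595 ≈ 0.39687)
(f + L((-3)**2))**2 = (633/1595 - 30*(-3)**2)**2 = (633/1595 - 30*9)**2 = (633/1595 - 270)**2 = (-430017/1595)**2 = 184914620289/2544025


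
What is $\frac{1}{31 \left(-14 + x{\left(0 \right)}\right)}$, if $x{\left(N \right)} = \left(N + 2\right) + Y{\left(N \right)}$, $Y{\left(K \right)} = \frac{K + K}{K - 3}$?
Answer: $- \frac{1}{372} \approx -0.0026882$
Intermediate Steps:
$Y{\left(K \right)} = \frac{2 K}{-3 + K}$
$x{\left(N \right)} = 2 + N + \frac{2 N}{-3 + N}$ ($x{\left(N \right)} = \left(N + 2\right) + \frac{2 N}{-3 + N} = \left(2 + N\right) + \frac{2 N}{-3 + N} = 2 + N + \frac{2 N}{-3 + N}$)
$\frac{1}{31 \left(-14 + x{\left(0 \right)}\right)} = \frac{1}{31 \left(-14 + \frac{-6 + 0 + 0^{2}}{-3 + 0}\right)} = \frac{1}{31 \left(-14 + \frac{-6 + 0 + 0}{-3}\right)} = \frac{1}{31 \left(-14 - -2\right)} = \frac{1}{31 \left(-14 + 2\right)} = \frac{1}{31 \left(-12\right)} = \frac{1}{-372} = - \frac{1}{372}$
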